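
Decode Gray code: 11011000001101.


Gray code: 11011000001101
MSB stays the same: 1
Each subsequent bit = prev_binary XOR current_gray:
  B[1] = 1 XOR 1 = 0
  B[2] = 0 XOR 0 = 0
  B[3] = 0 XOR 1 = 1
  B[4] = 1 XOR 1 = 0
  B[5] = 0 XOR 0 = 0
  B[6] = 0 XOR 0 = 0
  B[7] = 0 XOR 0 = 0
  B[8] = 0 XOR 0 = 0
  B[9] = 0 XOR 0 = 0
  B[10] = 0 XOR 1 = 1
  B[11] = 1 XOR 1 = 0
  B[12] = 0 XOR 0 = 0
  B[13] = 0 XOR 1 = 1
= 10010000001001 (9225 decimal)


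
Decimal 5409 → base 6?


Divide by 6 repeatedly:
5409 ÷ 6 = 901 remainder 3
901 ÷ 6 = 150 remainder 1
150 ÷ 6 = 25 remainder 0
25 ÷ 6 = 4 remainder 1
4 ÷ 6 = 0 remainder 4
Reading remainders bottom-up:
= 41013


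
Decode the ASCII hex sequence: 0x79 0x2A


Codes (hex): 0x79 0x2A
Per-code ASCII lookup:
  0x79 = 121  (range 97-122: lowercase, 121 - 97 = 24) → 'y'
  0x2A = 42  (special character) → '*'
= 'y*'


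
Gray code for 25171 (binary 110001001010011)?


Binary: 110001001010011
Gray code: G = B XOR (B >> 1)
B >> 1 = 011000100101001
110001001010011 XOR 011000100101001:
  1 XOR 0 = 1
  1 XOR 1 = 0
  0 XOR 1 = 1
  0 XOR 0 = 0
  0 XOR 0 = 0
  1 XOR 0 = 1
  0 XOR 1 = 1
  0 XOR 0 = 0
  1 XOR 0 = 1
  0 XOR 1 = 1
  1 XOR 0 = 1
  0 XOR 1 = 1
  0 XOR 0 = 0
  1 XOR 0 = 1
  1 XOR 1 = 0
= 101001101111010


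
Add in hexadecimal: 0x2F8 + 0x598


Align and add column by column (LSB to MSB, each column mod 16 with carry):
  02F8
+ 0598
  ----
  col 0: 8(8) + 8(8) + 0 (carry in) = 16 → 0(0), carry out 1
  col 1: F(15) + 9(9) + 1 (carry in) = 25 → 9(9), carry out 1
  col 2: 2(2) + 5(5) + 1 (carry in) = 8 → 8(8), carry out 0
  col 3: 0(0) + 0(0) + 0 (carry in) = 0 → 0(0), carry out 0
Reading digits MSB→LSB: 0890
Strip leading zeros: 890
= 0x890


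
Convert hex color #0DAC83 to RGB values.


Hex: #0DAC83
R = 0D₁₆ = 13
G = AC₁₆ = 172
B = 83₁₆ = 131
= RGB(13, 172, 131)


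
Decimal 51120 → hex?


Divide by 16 repeatedly:
51120 ÷ 16 = 3195 remainder 0 (0)
3195 ÷ 16 = 199 remainder 11 (B)
199 ÷ 16 = 12 remainder 7 (7)
12 ÷ 16 = 0 remainder 12 (C)
Reading remainders bottom-up:
= 0xC7B0


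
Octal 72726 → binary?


Each octal digit → 3 binary bits:
  7 = 111
  2 = 010
  7 = 111
  2 = 010
  6 = 110
Concatenate: 111 010 111 010 110
= 111010111010110


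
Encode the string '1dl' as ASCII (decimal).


String: '1dl'  (3 characters)
Per-character ASCII lookup:
  '1': digits start at 48: '1' = 48 + 1 = 49
  'd': lowercase starts at 97: 'd' = 97 + 3 = 100
  'l': lowercase starts at 97: 'l' = 97 + 11 = 108
= 49 100 108


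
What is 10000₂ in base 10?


Positional values:
Bit 4: 1 × 2^4 = 16
Sum = 16
= 16


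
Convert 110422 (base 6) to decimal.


Positional values (base 6):
  2 × 6^0 = 2 × 1 = 2
  2 × 6^1 = 2 × 6 = 12
  4 × 6^2 = 4 × 36 = 144
  0 × 6^3 = 0 × 216 = 0
  1 × 6^4 = 1 × 1296 = 1296
  1 × 6^5 = 1 × 7776 = 7776
Sum = 2 + 12 + 144 + 0 + 1296 + 7776
= 9230


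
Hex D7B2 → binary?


Each hex digit → 4 binary bits:
  D = 1101
  7 = 0111
  B = 1011
  2 = 0010
Concatenate: 1101 0111 1011 0010
= 1101011110110010


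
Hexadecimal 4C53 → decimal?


Positional values:
Position 0: 3 × 16^0 = 3 × 1 = 3
Position 1: 5 × 16^1 = 5 × 16 = 80
Position 2: C × 16^2 = 12 × 256 = 3072
Position 3: 4 × 16^3 = 4 × 4096 = 16384
Sum = 3 + 80 + 3072 + 16384
= 19539


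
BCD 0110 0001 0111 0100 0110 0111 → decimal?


Each 4-bit group → digit:
  0110 → 6
  0001 → 1
  0111 → 7
  0100 → 4
  0110 → 6
  0111 → 7
= 617467


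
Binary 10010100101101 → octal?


Group into 3-bit groups: 010010100101101
  010 = 2
  010 = 2
  100 = 4
  101 = 5
  101 = 5
= 0o22455


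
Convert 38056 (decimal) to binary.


Divide by 2 repeatedly:
38056 ÷ 2 = 19028 remainder 0
19028 ÷ 2 = 9514 remainder 0
9514 ÷ 2 = 4757 remainder 0
4757 ÷ 2 = 2378 remainder 1
2378 ÷ 2 = 1189 remainder 0
1189 ÷ 2 = 594 remainder 1
594 ÷ 2 = 297 remainder 0
297 ÷ 2 = 148 remainder 1
148 ÷ 2 = 74 remainder 0
74 ÷ 2 = 37 remainder 0
37 ÷ 2 = 18 remainder 1
18 ÷ 2 = 9 remainder 0
9 ÷ 2 = 4 remainder 1
4 ÷ 2 = 2 remainder 0
2 ÷ 2 = 1 remainder 0
1 ÷ 2 = 0 remainder 1
Reading remainders bottom-up:
= 1001010010101000


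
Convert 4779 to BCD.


Each digit → 4-bit binary:
  4 → 0100
  7 → 0111
  7 → 0111
  9 → 1001
= 0100 0111 0111 1001


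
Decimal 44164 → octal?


Divide by 8 repeatedly:
44164 ÷ 8 = 5520 remainder 4
5520 ÷ 8 = 690 remainder 0
690 ÷ 8 = 86 remainder 2
86 ÷ 8 = 10 remainder 6
10 ÷ 8 = 1 remainder 2
1 ÷ 8 = 0 remainder 1
Reading remainders bottom-up:
= 0o126204


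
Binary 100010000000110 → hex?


Group into 4-bit nibbles: 0100010000000110
  0100 = 4
  0100 = 4
  0000 = 0
  0110 = 6
= 0x4406


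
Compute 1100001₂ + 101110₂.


Align and add column by column (LSB to MSB, carry propagating):
  01100001
+ 00101110
  --------
  col 0: 1 + 0 + 0 (carry in) = 1 → bit 1, carry out 0
  col 1: 0 + 1 + 0 (carry in) = 1 → bit 1, carry out 0
  col 2: 0 + 1 + 0 (carry in) = 1 → bit 1, carry out 0
  col 3: 0 + 1 + 0 (carry in) = 1 → bit 1, carry out 0
  col 4: 0 + 0 + 0 (carry in) = 0 → bit 0, carry out 0
  col 5: 1 + 1 + 0 (carry in) = 2 → bit 0, carry out 1
  col 6: 1 + 0 + 1 (carry in) = 2 → bit 0, carry out 1
  col 7: 0 + 0 + 1 (carry in) = 1 → bit 1, carry out 0
Reading bits MSB→LSB: 10001111
Strip leading zeros: 10001111
= 10001111


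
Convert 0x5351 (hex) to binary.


Each hex digit → 4 binary bits:
  5 = 0101
  3 = 0011
  5 = 0101
  1 = 0001
Concatenate: 0101 0011 0101 0001
= 0101001101010001


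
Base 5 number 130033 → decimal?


Positional values (base 5):
  3 × 5^0 = 3 × 1 = 3
  3 × 5^1 = 3 × 5 = 15
  0 × 5^2 = 0 × 25 = 0
  0 × 5^3 = 0 × 125 = 0
  3 × 5^4 = 3 × 625 = 1875
  1 × 5^5 = 1 × 3125 = 3125
Sum = 3 + 15 + 0 + 0 + 1875 + 3125
= 5018


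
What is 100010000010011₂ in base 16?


Group into 4-bit nibbles: 0100010000010011
  0100 = 4
  0100 = 4
  0001 = 1
  0011 = 3
= 0x4413


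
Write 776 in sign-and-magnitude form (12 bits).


Sign bit: 0 (positive)
Magnitude: 776 = 01100001000
= 001100001000


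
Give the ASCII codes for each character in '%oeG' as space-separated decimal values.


String: '%oeG'  (4 characters)
Per-character ASCII lookup:
  '%': special character: '%' = 37
  'o': lowercase starts at 97: 'o' = 97 + 14 = 111
  'e': lowercase starts at 97: 'e' = 97 + 4 = 101
  'G': uppercase starts at 65: 'G' = 65 + 6 = 71
= 37 111 101 71


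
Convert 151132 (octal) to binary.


Each octal digit → 3 binary bits:
  1 = 001
  5 = 101
  1 = 001
  1 = 001
  3 = 011
  2 = 010
Concatenate: 001 101 001 001 011 010
= 001101001001011010


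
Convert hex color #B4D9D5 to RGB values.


Hex: #B4D9D5
R = B4₁₆ = 180
G = D9₁₆ = 217
B = D5₁₆ = 213
= RGB(180, 217, 213)


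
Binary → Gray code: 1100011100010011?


Binary: 1100011100010011
Gray code: G = B XOR (B >> 1)
B >> 1 = 0110001110001001
1100011100010011 XOR 0110001110001001:
  1 XOR 0 = 1
  1 XOR 1 = 0
  0 XOR 1 = 1
  0 XOR 0 = 0
  0 XOR 0 = 0
  1 XOR 0 = 1
  1 XOR 1 = 0
  1 XOR 1 = 0
  0 XOR 1 = 1
  0 XOR 0 = 0
  0 XOR 0 = 0
  1 XOR 0 = 1
  0 XOR 1 = 1
  0 XOR 0 = 0
  1 XOR 0 = 1
  1 XOR 1 = 0
= 1010010010011010


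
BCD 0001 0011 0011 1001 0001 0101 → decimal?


Each 4-bit group → digit:
  0001 → 1
  0011 → 3
  0011 → 3
  1001 → 9
  0001 → 1
  0101 → 5
= 133915


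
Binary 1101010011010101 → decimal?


Positional values:
Bit 0: 1 × 2^0 = 1
Bit 2: 1 × 2^2 = 4
Bit 4: 1 × 2^4 = 16
Bit 6: 1 × 2^6 = 64
Bit 7: 1 × 2^7 = 128
Bit 10: 1 × 2^10 = 1024
Bit 12: 1 × 2^12 = 4096
Bit 14: 1 × 2^14 = 16384
Bit 15: 1 × 2^15 = 32768
Sum = 1 + 4 + 16 + 64 + 128 + 1024 + 4096 + 16384 + 32768
= 54485


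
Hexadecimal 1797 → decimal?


Positional values:
Position 0: 7 × 16^0 = 7 × 1 = 7
Position 1: 9 × 16^1 = 9 × 16 = 144
Position 2: 7 × 16^2 = 7 × 256 = 1792
Position 3: 1 × 16^3 = 1 × 4096 = 4096
Sum = 7 + 144 + 1792 + 4096
= 6039


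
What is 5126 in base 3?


Divide by 3 repeatedly:
5126 ÷ 3 = 1708 remainder 2
1708 ÷ 3 = 569 remainder 1
569 ÷ 3 = 189 remainder 2
189 ÷ 3 = 63 remainder 0
63 ÷ 3 = 21 remainder 0
21 ÷ 3 = 7 remainder 0
7 ÷ 3 = 2 remainder 1
2 ÷ 3 = 0 remainder 2
Reading remainders bottom-up:
= 21000212


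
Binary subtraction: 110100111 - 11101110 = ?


Align and subtract column by column (LSB to MSB, borrowing when needed):
  110100111
- 011101110
  ---------
  col 0: (1 - 0 borrow-in) - 0 → 1 - 0 = 1, borrow out 0
  col 1: (1 - 0 borrow-in) - 1 → 1 - 1 = 0, borrow out 0
  col 2: (1 - 0 borrow-in) - 1 → 1 - 1 = 0, borrow out 0
  col 3: (0 - 0 borrow-in) - 1 → borrow from next column: (0+2) - 1 = 1, borrow out 1
  col 4: (0 - 1 borrow-in) - 0 → borrow from next column: (-1+2) - 0 = 1, borrow out 1
  col 5: (1 - 1 borrow-in) - 1 → borrow from next column: (0+2) - 1 = 1, borrow out 1
  col 6: (0 - 1 borrow-in) - 1 → borrow from next column: (-1+2) - 1 = 0, borrow out 1
  col 7: (1 - 1 borrow-in) - 1 → borrow from next column: (0+2) - 1 = 1, borrow out 1
  col 8: (1 - 1 borrow-in) - 0 → 0 - 0 = 0, borrow out 0
Reading bits MSB→LSB: 010111001
Strip leading zeros: 10111001
= 10111001


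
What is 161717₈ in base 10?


Positional values:
Position 0: 7 × 8^0 = 7
Position 1: 1 × 8^1 = 8
Position 2: 7 × 8^2 = 448
Position 3: 1 × 8^3 = 512
Position 4: 6 × 8^4 = 24576
Position 5: 1 × 8^5 = 32768
Sum = 7 + 8 + 448 + 512 + 24576 + 32768
= 58319


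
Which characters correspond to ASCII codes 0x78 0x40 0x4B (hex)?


Codes (hex): 0x78 0x40 0x4B
Per-code ASCII lookup:
  0x78 = 120  (range 97-122: lowercase, 120 - 97 = 23) → 'x'
  0x40 = 64  (special character) → '@'
  0x4B = 75  (range 65-90: uppercase, 75 - 65 = 10) → 'K'
= 'x@K'


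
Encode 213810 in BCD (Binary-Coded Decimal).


Each digit → 4-bit binary:
  2 → 0010
  1 → 0001
  3 → 0011
  8 → 1000
  1 → 0001
  0 → 0000
= 0010 0001 0011 1000 0001 0000


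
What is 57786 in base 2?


Divide by 2 repeatedly:
57786 ÷ 2 = 28893 remainder 0
28893 ÷ 2 = 14446 remainder 1
14446 ÷ 2 = 7223 remainder 0
7223 ÷ 2 = 3611 remainder 1
3611 ÷ 2 = 1805 remainder 1
1805 ÷ 2 = 902 remainder 1
902 ÷ 2 = 451 remainder 0
451 ÷ 2 = 225 remainder 1
225 ÷ 2 = 112 remainder 1
112 ÷ 2 = 56 remainder 0
56 ÷ 2 = 28 remainder 0
28 ÷ 2 = 14 remainder 0
14 ÷ 2 = 7 remainder 0
7 ÷ 2 = 3 remainder 1
3 ÷ 2 = 1 remainder 1
1 ÷ 2 = 0 remainder 1
Reading remainders bottom-up:
= 1110000110111010


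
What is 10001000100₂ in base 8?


Group into 3-bit groups: 010001000100
  010 = 2
  001 = 1
  000 = 0
  100 = 4
= 0o2104


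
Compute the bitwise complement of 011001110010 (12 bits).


Original: 011001110010
Invert all bits:
  bit 0: 0 → 1
  bit 1: 1 → 0
  bit 2: 1 → 0
  bit 3: 0 → 1
  bit 4: 0 → 1
  bit 5: 1 → 0
  bit 6: 1 → 0
  bit 7: 1 → 0
  bit 8: 0 → 1
  bit 9: 0 → 1
  bit 10: 1 → 0
  bit 11: 0 → 1
= 100110001101


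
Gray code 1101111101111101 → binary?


Gray code: 1101111101111101
MSB stays the same: 1
Each subsequent bit = prev_binary XOR current_gray:
  B[1] = 1 XOR 1 = 0
  B[2] = 0 XOR 0 = 0
  B[3] = 0 XOR 1 = 1
  B[4] = 1 XOR 1 = 0
  B[5] = 0 XOR 1 = 1
  B[6] = 1 XOR 1 = 0
  B[7] = 0 XOR 1 = 1
  B[8] = 1 XOR 0 = 1
  B[9] = 1 XOR 1 = 0
  B[10] = 0 XOR 1 = 1
  B[11] = 1 XOR 1 = 0
  B[12] = 0 XOR 1 = 1
  B[13] = 1 XOR 1 = 0
  B[14] = 0 XOR 0 = 0
  B[15] = 0 XOR 1 = 1
= 1001010110101001 (38313 decimal)


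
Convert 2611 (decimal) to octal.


Divide by 8 repeatedly:
2611 ÷ 8 = 326 remainder 3
326 ÷ 8 = 40 remainder 6
40 ÷ 8 = 5 remainder 0
5 ÷ 8 = 0 remainder 5
Reading remainders bottom-up:
= 0o5063


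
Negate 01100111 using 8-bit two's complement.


Original: 01100111
Step 1 - Invert all bits: 10011000
Step 2 - Add 1: 10011000 + 1
= 10011001 (represents -103)


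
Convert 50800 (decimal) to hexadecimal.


Divide by 16 repeatedly:
50800 ÷ 16 = 3175 remainder 0 (0)
3175 ÷ 16 = 198 remainder 7 (7)
198 ÷ 16 = 12 remainder 6 (6)
12 ÷ 16 = 0 remainder 12 (C)
Reading remainders bottom-up:
= 0xC670


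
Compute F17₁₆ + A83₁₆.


Align and add column by column (LSB to MSB, each column mod 16 with carry):
  0F17
+ 0A83
  ----
  col 0: 7(7) + 3(3) + 0 (carry in) = 10 → A(10), carry out 0
  col 1: 1(1) + 8(8) + 0 (carry in) = 9 → 9(9), carry out 0
  col 2: F(15) + A(10) + 0 (carry in) = 25 → 9(9), carry out 1
  col 3: 0(0) + 0(0) + 1 (carry in) = 1 → 1(1), carry out 0
Reading digits MSB→LSB: 199A
Strip leading zeros: 199A
= 0x199A


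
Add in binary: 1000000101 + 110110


Align and add column by column (LSB to MSB, carry propagating):
  01000000101
+ 00000110110
  -----------
  col 0: 1 + 0 + 0 (carry in) = 1 → bit 1, carry out 0
  col 1: 0 + 1 + 0 (carry in) = 1 → bit 1, carry out 0
  col 2: 1 + 1 + 0 (carry in) = 2 → bit 0, carry out 1
  col 3: 0 + 0 + 1 (carry in) = 1 → bit 1, carry out 0
  col 4: 0 + 1 + 0 (carry in) = 1 → bit 1, carry out 0
  col 5: 0 + 1 + 0 (carry in) = 1 → bit 1, carry out 0
  col 6: 0 + 0 + 0 (carry in) = 0 → bit 0, carry out 0
  col 7: 0 + 0 + 0 (carry in) = 0 → bit 0, carry out 0
  col 8: 0 + 0 + 0 (carry in) = 0 → bit 0, carry out 0
  col 9: 1 + 0 + 0 (carry in) = 1 → bit 1, carry out 0
  col 10: 0 + 0 + 0 (carry in) = 0 → bit 0, carry out 0
Reading bits MSB→LSB: 01000111011
Strip leading zeros: 1000111011
= 1000111011


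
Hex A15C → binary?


Each hex digit → 4 binary bits:
  A = 1010
  1 = 0001
  5 = 0101
  C = 1100
Concatenate: 1010 0001 0101 1100
= 1010000101011100


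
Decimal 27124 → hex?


Divide by 16 repeatedly:
27124 ÷ 16 = 1695 remainder 4 (4)
1695 ÷ 16 = 105 remainder 15 (F)
105 ÷ 16 = 6 remainder 9 (9)
6 ÷ 16 = 0 remainder 6 (6)
Reading remainders bottom-up:
= 0x69F4


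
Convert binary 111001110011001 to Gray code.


Binary: 111001110011001
Gray code: G = B XOR (B >> 1)
B >> 1 = 011100111001100
111001110011001 XOR 011100111001100:
  1 XOR 0 = 1
  1 XOR 1 = 0
  1 XOR 1 = 0
  0 XOR 1 = 1
  0 XOR 0 = 0
  1 XOR 0 = 1
  1 XOR 1 = 0
  1 XOR 1 = 0
  0 XOR 1 = 1
  0 XOR 0 = 0
  1 XOR 0 = 1
  1 XOR 1 = 0
  0 XOR 1 = 1
  0 XOR 0 = 0
  1 XOR 0 = 1
= 100101001010101


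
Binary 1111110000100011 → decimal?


Positional values:
Bit 0: 1 × 2^0 = 1
Bit 1: 1 × 2^1 = 2
Bit 5: 1 × 2^5 = 32
Bit 10: 1 × 2^10 = 1024
Bit 11: 1 × 2^11 = 2048
Bit 12: 1 × 2^12 = 4096
Bit 13: 1 × 2^13 = 8192
Bit 14: 1 × 2^14 = 16384
Bit 15: 1 × 2^15 = 32768
Sum = 1 + 2 + 32 + 1024 + 2048 + 4096 + 8192 + 16384 + 32768
= 64547


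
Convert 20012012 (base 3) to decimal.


Positional values (base 3):
  2 × 3^0 = 2 × 1 = 2
  1 × 3^1 = 1 × 3 = 3
  0 × 3^2 = 0 × 9 = 0
  2 × 3^3 = 2 × 27 = 54
  1 × 3^4 = 1 × 81 = 81
  0 × 3^5 = 0 × 243 = 0
  0 × 3^6 = 0 × 729 = 0
  2 × 3^7 = 2 × 2187 = 4374
Sum = 2 + 3 + 0 + 54 + 81 + 0 + 0 + 4374
= 4514


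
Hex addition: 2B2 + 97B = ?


Align and add column by column (LSB to MSB, each column mod 16 with carry):
  02B2
+ 097B
  ----
  col 0: 2(2) + B(11) + 0 (carry in) = 13 → D(13), carry out 0
  col 1: B(11) + 7(7) + 0 (carry in) = 18 → 2(2), carry out 1
  col 2: 2(2) + 9(9) + 1 (carry in) = 12 → C(12), carry out 0
  col 3: 0(0) + 0(0) + 0 (carry in) = 0 → 0(0), carry out 0
Reading digits MSB→LSB: 0C2D
Strip leading zeros: C2D
= 0xC2D


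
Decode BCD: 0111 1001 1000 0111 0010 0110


Each 4-bit group → digit:
  0111 → 7
  1001 → 9
  1000 → 8
  0111 → 7
  0010 → 2
  0110 → 6
= 798726


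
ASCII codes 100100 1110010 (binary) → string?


Codes (binary): 100100 1110010
Per-code ASCII lookup:
  100100 = 36  (special character) → '$'
  1110010 = 114  (range 97-122: lowercase, 114 - 97 = 17) → 'r'
= '$r'


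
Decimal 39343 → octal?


Divide by 8 repeatedly:
39343 ÷ 8 = 4917 remainder 7
4917 ÷ 8 = 614 remainder 5
614 ÷ 8 = 76 remainder 6
76 ÷ 8 = 9 remainder 4
9 ÷ 8 = 1 remainder 1
1 ÷ 8 = 0 remainder 1
Reading remainders bottom-up:
= 0o114657


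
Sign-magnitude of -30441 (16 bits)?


Sign bit: 1 (negative)
Magnitude: 30441 = 111011011101001
= 1111011011101001


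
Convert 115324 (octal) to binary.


Each octal digit → 3 binary bits:
  1 = 001
  1 = 001
  5 = 101
  3 = 011
  2 = 010
  4 = 100
Concatenate: 001 001 101 011 010 100
= 001001101011010100


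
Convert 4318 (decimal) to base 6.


Divide by 6 repeatedly:
4318 ÷ 6 = 719 remainder 4
719 ÷ 6 = 119 remainder 5
119 ÷ 6 = 19 remainder 5
19 ÷ 6 = 3 remainder 1
3 ÷ 6 = 0 remainder 3
Reading remainders bottom-up:
= 31554


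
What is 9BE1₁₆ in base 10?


Positional values:
Position 0: 1 × 16^0 = 1 × 1 = 1
Position 1: E × 16^1 = 14 × 16 = 224
Position 2: B × 16^2 = 11 × 256 = 2816
Position 3: 9 × 16^3 = 9 × 4096 = 36864
Sum = 1 + 224 + 2816 + 36864
= 39905


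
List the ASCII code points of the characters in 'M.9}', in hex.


String: 'M.9}'  (4 characters)
Per-character ASCII lookup:
  'M': uppercase starts at 65: 'M' = 65 + 12 = 77 → 0x4D
  '.': special character: '.' = 46 → 0x2E
  '9': digits start at 48: '9' = 48 + 9 = 57 → 0x39
  '}': special character: '}' = 125 → 0x7D
= 0x4D 0x2E 0x39 0x7D


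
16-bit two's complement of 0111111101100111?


Original: 0111111101100111
Step 1 - Invert all bits: 1000000010011000
Step 2 - Add 1: 1000000010011000 + 1
= 1000000010011001 (represents -32615)


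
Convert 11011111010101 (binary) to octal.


Group into 3-bit groups: 011011111010101
  011 = 3
  011 = 3
  111 = 7
  010 = 2
  101 = 5
= 0o33725


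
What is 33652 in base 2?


Divide by 2 repeatedly:
33652 ÷ 2 = 16826 remainder 0
16826 ÷ 2 = 8413 remainder 0
8413 ÷ 2 = 4206 remainder 1
4206 ÷ 2 = 2103 remainder 0
2103 ÷ 2 = 1051 remainder 1
1051 ÷ 2 = 525 remainder 1
525 ÷ 2 = 262 remainder 1
262 ÷ 2 = 131 remainder 0
131 ÷ 2 = 65 remainder 1
65 ÷ 2 = 32 remainder 1
32 ÷ 2 = 16 remainder 0
16 ÷ 2 = 8 remainder 0
8 ÷ 2 = 4 remainder 0
4 ÷ 2 = 2 remainder 0
2 ÷ 2 = 1 remainder 0
1 ÷ 2 = 0 remainder 1
Reading remainders bottom-up:
= 1000001101110100


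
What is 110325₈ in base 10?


Positional values:
Position 0: 5 × 8^0 = 5
Position 1: 2 × 8^1 = 16
Position 2: 3 × 8^2 = 192
Position 3: 0 × 8^3 = 0
Position 4: 1 × 8^4 = 4096
Position 5: 1 × 8^5 = 32768
Sum = 5 + 16 + 192 + 0 + 4096 + 32768
= 37077


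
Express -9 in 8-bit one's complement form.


Original: 00001001
Invert all bits:
  bit 0: 0 → 1
  bit 1: 0 → 1
  bit 2: 0 → 1
  bit 3: 0 → 1
  bit 4: 1 → 0
  bit 5: 0 → 1
  bit 6: 0 → 1
  bit 7: 1 → 0
= 11110110


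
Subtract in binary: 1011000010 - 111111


Align and subtract column by column (LSB to MSB, borrowing when needed):
  1011000010
- 0000111111
  ----------
  col 0: (0 - 0 borrow-in) - 1 → borrow from next column: (0+2) - 1 = 1, borrow out 1
  col 1: (1 - 1 borrow-in) - 1 → borrow from next column: (0+2) - 1 = 1, borrow out 1
  col 2: (0 - 1 borrow-in) - 1 → borrow from next column: (-1+2) - 1 = 0, borrow out 1
  col 3: (0 - 1 borrow-in) - 1 → borrow from next column: (-1+2) - 1 = 0, borrow out 1
  col 4: (0 - 1 borrow-in) - 1 → borrow from next column: (-1+2) - 1 = 0, borrow out 1
  col 5: (0 - 1 borrow-in) - 1 → borrow from next column: (-1+2) - 1 = 0, borrow out 1
  col 6: (1 - 1 borrow-in) - 0 → 0 - 0 = 0, borrow out 0
  col 7: (1 - 0 borrow-in) - 0 → 1 - 0 = 1, borrow out 0
  col 8: (0 - 0 borrow-in) - 0 → 0 - 0 = 0, borrow out 0
  col 9: (1 - 0 borrow-in) - 0 → 1 - 0 = 1, borrow out 0
Reading bits MSB→LSB: 1010000011
Strip leading zeros: 1010000011
= 1010000011


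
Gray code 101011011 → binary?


Gray code: 101011011
MSB stays the same: 1
Each subsequent bit = prev_binary XOR current_gray:
  B[1] = 1 XOR 0 = 1
  B[2] = 1 XOR 1 = 0
  B[3] = 0 XOR 0 = 0
  B[4] = 0 XOR 1 = 1
  B[5] = 1 XOR 1 = 0
  B[6] = 0 XOR 0 = 0
  B[7] = 0 XOR 1 = 1
  B[8] = 1 XOR 1 = 0
= 110010010 (402 decimal)


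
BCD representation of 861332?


Each digit → 4-bit binary:
  8 → 1000
  6 → 0110
  1 → 0001
  3 → 0011
  3 → 0011
  2 → 0010
= 1000 0110 0001 0011 0011 0010


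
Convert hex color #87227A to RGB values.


Hex: #87227A
R = 87₁₆ = 135
G = 22₁₆ = 34
B = 7A₁₆ = 122
= RGB(135, 34, 122)


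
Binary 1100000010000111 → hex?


Group into 4-bit nibbles: 1100000010000111
  1100 = C
  0000 = 0
  1000 = 8
  0111 = 7
= 0xC087


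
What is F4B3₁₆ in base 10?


Positional values:
Position 0: 3 × 16^0 = 3 × 1 = 3
Position 1: B × 16^1 = 11 × 16 = 176
Position 2: 4 × 16^2 = 4 × 256 = 1024
Position 3: F × 16^3 = 15 × 4096 = 61440
Sum = 3 + 176 + 1024 + 61440
= 62643


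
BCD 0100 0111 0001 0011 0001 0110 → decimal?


Each 4-bit group → digit:
  0100 → 4
  0111 → 7
  0001 → 1
  0011 → 3
  0001 → 1
  0110 → 6
= 471316


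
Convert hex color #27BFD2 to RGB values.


Hex: #27BFD2
R = 27₁₆ = 39
G = BF₁₆ = 191
B = D2₁₆ = 210
= RGB(39, 191, 210)


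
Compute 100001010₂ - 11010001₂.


Align and subtract column by column (LSB to MSB, borrowing when needed):
  100001010
- 011010001
  ---------
  col 0: (0 - 0 borrow-in) - 1 → borrow from next column: (0+2) - 1 = 1, borrow out 1
  col 1: (1 - 1 borrow-in) - 0 → 0 - 0 = 0, borrow out 0
  col 2: (0 - 0 borrow-in) - 0 → 0 - 0 = 0, borrow out 0
  col 3: (1 - 0 borrow-in) - 0 → 1 - 0 = 1, borrow out 0
  col 4: (0 - 0 borrow-in) - 1 → borrow from next column: (0+2) - 1 = 1, borrow out 1
  col 5: (0 - 1 borrow-in) - 0 → borrow from next column: (-1+2) - 0 = 1, borrow out 1
  col 6: (0 - 1 borrow-in) - 1 → borrow from next column: (-1+2) - 1 = 0, borrow out 1
  col 7: (0 - 1 borrow-in) - 1 → borrow from next column: (-1+2) - 1 = 0, borrow out 1
  col 8: (1 - 1 borrow-in) - 0 → 0 - 0 = 0, borrow out 0
Reading bits MSB→LSB: 000111001
Strip leading zeros: 111001
= 111001


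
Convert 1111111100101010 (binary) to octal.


Group into 3-bit groups: 001111111100101010
  001 = 1
  111 = 7
  111 = 7
  100 = 4
  101 = 5
  010 = 2
= 0o177452


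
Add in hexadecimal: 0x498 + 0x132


Align and add column by column (LSB to MSB, each column mod 16 with carry):
  0498
+ 0132
  ----
  col 0: 8(8) + 2(2) + 0 (carry in) = 10 → A(10), carry out 0
  col 1: 9(9) + 3(3) + 0 (carry in) = 12 → C(12), carry out 0
  col 2: 4(4) + 1(1) + 0 (carry in) = 5 → 5(5), carry out 0
  col 3: 0(0) + 0(0) + 0 (carry in) = 0 → 0(0), carry out 0
Reading digits MSB→LSB: 05CA
Strip leading zeros: 5CA
= 0x5CA


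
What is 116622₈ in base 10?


Positional values:
Position 0: 2 × 8^0 = 2
Position 1: 2 × 8^1 = 16
Position 2: 6 × 8^2 = 384
Position 3: 6 × 8^3 = 3072
Position 4: 1 × 8^4 = 4096
Position 5: 1 × 8^5 = 32768
Sum = 2 + 16 + 384 + 3072 + 4096 + 32768
= 40338


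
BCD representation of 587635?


Each digit → 4-bit binary:
  5 → 0101
  8 → 1000
  7 → 0111
  6 → 0110
  3 → 0011
  5 → 0101
= 0101 1000 0111 0110 0011 0101


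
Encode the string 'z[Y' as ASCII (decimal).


String: 'z[Y'  (3 characters)
Per-character ASCII lookup:
  'z': lowercase starts at 97: 'z' = 97 + 25 = 122
  '[': special character: '[' = 91
  'Y': uppercase starts at 65: 'Y' = 65 + 24 = 89
= 122 91 89


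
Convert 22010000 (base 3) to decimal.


Positional values (base 3):
  0 × 3^0 = 0 × 1 = 0
  0 × 3^1 = 0 × 3 = 0
  0 × 3^2 = 0 × 9 = 0
  0 × 3^3 = 0 × 27 = 0
  1 × 3^4 = 1 × 81 = 81
  0 × 3^5 = 0 × 243 = 0
  2 × 3^6 = 2 × 729 = 1458
  2 × 3^7 = 2 × 2187 = 4374
Sum = 0 + 0 + 0 + 0 + 81 + 0 + 1458 + 4374
= 5913


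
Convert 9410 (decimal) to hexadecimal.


Divide by 16 repeatedly:
9410 ÷ 16 = 588 remainder 2 (2)
588 ÷ 16 = 36 remainder 12 (C)
36 ÷ 16 = 2 remainder 4 (4)
2 ÷ 16 = 0 remainder 2 (2)
Reading remainders bottom-up:
= 0x24C2


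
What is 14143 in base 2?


Divide by 2 repeatedly:
14143 ÷ 2 = 7071 remainder 1
7071 ÷ 2 = 3535 remainder 1
3535 ÷ 2 = 1767 remainder 1
1767 ÷ 2 = 883 remainder 1
883 ÷ 2 = 441 remainder 1
441 ÷ 2 = 220 remainder 1
220 ÷ 2 = 110 remainder 0
110 ÷ 2 = 55 remainder 0
55 ÷ 2 = 27 remainder 1
27 ÷ 2 = 13 remainder 1
13 ÷ 2 = 6 remainder 1
6 ÷ 2 = 3 remainder 0
3 ÷ 2 = 1 remainder 1
1 ÷ 2 = 0 remainder 1
Reading remainders bottom-up:
= 11011100111111


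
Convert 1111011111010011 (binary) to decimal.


Positional values:
Bit 0: 1 × 2^0 = 1
Bit 1: 1 × 2^1 = 2
Bit 4: 1 × 2^4 = 16
Bit 6: 1 × 2^6 = 64
Bit 7: 1 × 2^7 = 128
Bit 8: 1 × 2^8 = 256
Bit 9: 1 × 2^9 = 512
Bit 10: 1 × 2^10 = 1024
Bit 12: 1 × 2^12 = 4096
Bit 13: 1 × 2^13 = 8192
Bit 14: 1 × 2^14 = 16384
Bit 15: 1 × 2^15 = 32768
Sum = 1 + 2 + 16 + 64 + 128 + 256 + 512 + 1024 + 4096 + 8192 + 16384 + 32768
= 63443


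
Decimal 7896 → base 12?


Divide by 12 repeatedly:
7896 ÷ 12 = 658 remainder 0
658 ÷ 12 = 54 remainder 10
54 ÷ 12 = 4 remainder 6
4 ÷ 12 = 0 remainder 4
Reading remainders bottom-up:
= 46A0


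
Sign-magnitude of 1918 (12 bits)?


Sign bit: 0 (positive)
Magnitude: 1918 = 11101111110
= 011101111110


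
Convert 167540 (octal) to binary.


Each octal digit → 3 binary bits:
  1 = 001
  6 = 110
  7 = 111
  5 = 101
  4 = 100
  0 = 000
Concatenate: 001 110 111 101 100 000
= 001110111101100000


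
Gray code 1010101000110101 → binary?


Gray code: 1010101000110101
MSB stays the same: 1
Each subsequent bit = prev_binary XOR current_gray:
  B[1] = 1 XOR 0 = 1
  B[2] = 1 XOR 1 = 0
  B[3] = 0 XOR 0 = 0
  B[4] = 0 XOR 1 = 1
  B[5] = 1 XOR 0 = 1
  B[6] = 1 XOR 1 = 0
  B[7] = 0 XOR 0 = 0
  B[8] = 0 XOR 0 = 0
  B[9] = 0 XOR 0 = 0
  B[10] = 0 XOR 1 = 1
  B[11] = 1 XOR 1 = 0
  B[12] = 0 XOR 0 = 0
  B[13] = 0 XOR 1 = 1
  B[14] = 1 XOR 0 = 1
  B[15] = 1 XOR 1 = 0
= 1100110000100110 (52262 decimal)


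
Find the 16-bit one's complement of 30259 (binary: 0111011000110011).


Original: 0111011000110011
Invert all bits:
  bit 0: 0 → 1
  bit 1: 1 → 0
  bit 2: 1 → 0
  bit 3: 1 → 0
  bit 4: 0 → 1
  bit 5: 1 → 0
  bit 6: 1 → 0
  bit 7: 0 → 1
  bit 8: 0 → 1
  bit 9: 0 → 1
  bit 10: 1 → 0
  bit 11: 1 → 0
  bit 12: 0 → 1
  bit 13: 0 → 1
  bit 14: 1 → 0
  bit 15: 1 → 0
= 1000100111001100


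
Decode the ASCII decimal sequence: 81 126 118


Codes (decimal): 81 126 118
Per-code ASCII lookup:
  81  (range 65-90: uppercase, 81 - 65 = 16) → 'Q'
  126  (special character) → '~'
  118  (range 97-122: lowercase, 118 - 97 = 21) → 'v'
= 'Q~v'


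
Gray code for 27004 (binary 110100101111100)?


Binary: 110100101111100
Gray code: G = B XOR (B >> 1)
B >> 1 = 011010010111110
110100101111100 XOR 011010010111110:
  1 XOR 0 = 1
  1 XOR 1 = 0
  0 XOR 1 = 1
  1 XOR 0 = 1
  0 XOR 1 = 1
  0 XOR 0 = 0
  1 XOR 0 = 1
  0 XOR 1 = 1
  1 XOR 0 = 1
  1 XOR 1 = 0
  1 XOR 1 = 0
  1 XOR 1 = 0
  1 XOR 1 = 0
  0 XOR 1 = 1
  0 XOR 0 = 0
= 101110111000010


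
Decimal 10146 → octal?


Divide by 8 repeatedly:
10146 ÷ 8 = 1268 remainder 2
1268 ÷ 8 = 158 remainder 4
158 ÷ 8 = 19 remainder 6
19 ÷ 8 = 2 remainder 3
2 ÷ 8 = 0 remainder 2
Reading remainders bottom-up:
= 0o23642


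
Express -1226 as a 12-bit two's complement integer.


Original: 010011001010
Step 1 - Invert all bits: 101100110101
Step 2 - Add 1: 101100110101 + 1
= 101100110110 (represents -1226)


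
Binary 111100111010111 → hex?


Group into 4-bit nibbles: 0111100111010111
  0111 = 7
  1001 = 9
  1101 = D
  0111 = 7
= 0x79D7


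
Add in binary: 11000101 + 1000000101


Align and add column by column (LSB to MSB, carry propagating):
  00011000101
+ 01000000101
  -----------
  col 0: 1 + 1 + 0 (carry in) = 2 → bit 0, carry out 1
  col 1: 0 + 0 + 1 (carry in) = 1 → bit 1, carry out 0
  col 2: 1 + 1 + 0 (carry in) = 2 → bit 0, carry out 1
  col 3: 0 + 0 + 1 (carry in) = 1 → bit 1, carry out 0
  col 4: 0 + 0 + 0 (carry in) = 0 → bit 0, carry out 0
  col 5: 0 + 0 + 0 (carry in) = 0 → bit 0, carry out 0
  col 6: 1 + 0 + 0 (carry in) = 1 → bit 1, carry out 0
  col 7: 1 + 0 + 0 (carry in) = 1 → bit 1, carry out 0
  col 8: 0 + 0 + 0 (carry in) = 0 → bit 0, carry out 0
  col 9: 0 + 1 + 0 (carry in) = 1 → bit 1, carry out 0
  col 10: 0 + 0 + 0 (carry in) = 0 → bit 0, carry out 0
Reading bits MSB→LSB: 01011001010
Strip leading zeros: 1011001010
= 1011001010


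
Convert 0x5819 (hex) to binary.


Each hex digit → 4 binary bits:
  5 = 0101
  8 = 1000
  1 = 0001
  9 = 1001
Concatenate: 0101 1000 0001 1001
= 0101100000011001


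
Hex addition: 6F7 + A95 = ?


Align and add column by column (LSB to MSB, each column mod 16 with carry):
  06F7
+ 0A95
  ----
  col 0: 7(7) + 5(5) + 0 (carry in) = 12 → C(12), carry out 0
  col 1: F(15) + 9(9) + 0 (carry in) = 24 → 8(8), carry out 1
  col 2: 6(6) + A(10) + 1 (carry in) = 17 → 1(1), carry out 1
  col 3: 0(0) + 0(0) + 1 (carry in) = 1 → 1(1), carry out 0
Reading digits MSB→LSB: 118C
Strip leading zeros: 118C
= 0x118C


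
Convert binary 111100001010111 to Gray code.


Binary: 111100001010111
Gray code: G = B XOR (B >> 1)
B >> 1 = 011110000101011
111100001010111 XOR 011110000101011:
  1 XOR 0 = 1
  1 XOR 1 = 0
  1 XOR 1 = 0
  1 XOR 1 = 0
  0 XOR 1 = 1
  0 XOR 0 = 0
  0 XOR 0 = 0
  0 XOR 0 = 0
  1 XOR 0 = 1
  0 XOR 1 = 1
  1 XOR 0 = 1
  0 XOR 1 = 1
  1 XOR 0 = 1
  1 XOR 1 = 0
  1 XOR 1 = 0
= 100010001111100


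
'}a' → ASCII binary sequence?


String: '}a'  (2 characters)
Per-character ASCII lookup:
  '}': special character: '}' = 125 → 1111101
  'a': lowercase starts at 97: 'a' = 97 + 0 = 97 → 1100001
= 1111101 1100001


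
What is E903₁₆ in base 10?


Positional values:
Position 0: 3 × 16^0 = 3 × 1 = 3
Position 1: 0 × 16^1 = 0 × 16 = 0
Position 2: 9 × 16^2 = 9 × 256 = 2304
Position 3: E × 16^3 = 14 × 4096 = 57344
Sum = 3 + 0 + 2304 + 57344
= 59651


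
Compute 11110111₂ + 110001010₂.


Align and add column by column (LSB to MSB, carry propagating):
  0011110111
+ 0110001010
  ----------
  col 0: 1 + 0 + 0 (carry in) = 1 → bit 1, carry out 0
  col 1: 1 + 1 + 0 (carry in) = 2 → bit 0, carry out 1
  col 2: 1 + 0 + 1 (carry in) = 2 → bit 0, carry out 1
  col 3: 0 + 1 + 1 (carry in) = 2 → bit 0, carry out 1
  col 4: 1 + 0 + 1 (carry in) = 2 → bit 0, carry out 1
  col 5: 1 + 0 + 1 (carry in) = 2 → bit 0, carry out 1
  col 6: 1 + 0 + 1 (carry in) = 2 → bit 0, carry out 1
  col 7: 1 + 1 + 1 (carry in) = 3 → bit 1, carry out 1
  col 8: 0 + 1 + 1 (carry in) = 2 → bit 0, carry out 1
  col 9: 0 + 0 + 1 (carry in) = 1 → bit 1, carry out 0
Reading bits MSB→LSB: 1010000001
Strip leading zeros: 1010000001
= 1010000001


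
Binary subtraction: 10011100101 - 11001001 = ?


Align and subtract column by column (LSB to MSB, borrowing when needed):
  10011100101
- 00011001001
  -----------
  col 0: (1 - 0 borrow-in) - 1 → 1 - 1 = 0, borrow out 0
  col 1: (0 - 0 borrow-in) - 0 → 0 - 0 = 0, borrow out 0
  col 2: (1 - 0 borrow-in) - 0 → 1 - 0 = 1, borrow out 0
  col 3: (0 - 0 borrow-in) - 1 → borrow from next column: (0+2) - 1 = 1, borrow out 1
  col 4: (0 - 1 borrow-in) - 0 → borrow from next column: (-1+2) - 0 = 1, borrow out 1
  col 5: (1 - 1 borrow-in) - 0 → 0 - 0 = 0, borrow out 0
  col 6: (1 - 0 borrow-in) - 1 → 1 - 1 = 0, borrow out 0
  col 7: (1 - 0 borrow-in) - 1 → 1 - 1 = 0, borrow out 0
  col 8: (0 - 0 borrow-in) - 0 → 0 - 0 = 0, borrow out 0
  col 9: (0 - 0 borrow-in) - 0 → 0 - 0 = 0, borrow out 0
  col 10: (1 - 0 borrow-in) - 0 → 1 - 0 = 1, borrow out 0
Reading bits MSB→LSB: 10000011100
Strip leading zeros: 10000011100
= 10000011100


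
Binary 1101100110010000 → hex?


Group into 4-bit nibbles: 1101100110010000
  1101 = D
  1001 = 9
  1001 = 9
  0000 = 0
= 0xD990


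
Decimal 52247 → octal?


Divide by 8 repeatedly:
52247 ÷ 8 = 6530 remainder 7
6530 ÷ 8 = 816 remainder 2
816 ÷ 8 = 102 remainder 0
102 ÷ 8 = 12 remainder 6
12 ÷ 8 = 1 remainder 4
1 ÷ 8 = 0 remainder 1
Reading remainders bottom-up:
= 0o146027


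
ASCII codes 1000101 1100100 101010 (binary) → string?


Codes (binary): 1000101 1100100 101010
Per-code ASCII lookup:
  1000101 = 69  (range 65-90: uppercase, 69 - 65 = 4) → 'E'
  1100100 = 100  (range 97-122: lowercase, 100 - 97 = 3) → 'd'
  101010 = 42  (special character) → '*'
= 'Ed*'


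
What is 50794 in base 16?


Divide by 16 repeatedly:
50794 ÷ 16 = 3174 remainder 10 (A)
3174 ÷ 16 = 198 remainder 6 (6)
198 ÷ 16 = 12 remainder 6 (6)
12 ÷ 16 = 0 remainder 12 (C)
Reading remainders bottom-up:
= 0xC66A


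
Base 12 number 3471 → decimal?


Positional values (base 12):
  1 × 12^0 = 1 × 1 = 1
  7 × 12^1 = 7 × 12 = 84
  4 × 12^2 = 4 × 144 = 576
  3 × 12^3 = 3 × 1728 = 5184
Sum = 1 + 84 + 576 + 5184
= 5845


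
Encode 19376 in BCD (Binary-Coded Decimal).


Each digit → 4-bit binary:
  1 → 0001
  9 → 1001
  3 → 0011
  7 → 0111
  6 → 0110
= 0001 1001 0011 0111 0110


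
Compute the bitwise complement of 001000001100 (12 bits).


Original: 001000001100
Invert all bits:
  bit 0: 0 → 1
  bit 1: 0 → 1
  bit 2: 1 → 0
  bit 3: 0 → 1
  bit 4: 0 → 1
  bit 5: 0 → 1
  bit 6: 0 → 1
  bit 7: 0 → 1
  bit 8: 1 → 0
  bit 9: 1 → 0
  bit 10: 0 → 1
  bit 11: 0 → 1
= 110111110011


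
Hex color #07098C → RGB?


Hex: #07098C
R = 07₁₆ = 7
G = 09₁₆ = 9
B = 8C₁₆ = 140
= RGB(7, 9, 140)


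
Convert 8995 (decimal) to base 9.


Divide by 9 repeatedly:
8995 ÷ 9 = 999 remainder 4
999 ÷ 9 = 111 remainder 0
111 ÷ 9 = 12 remainder 3
12 ÷ 9 = 1 remainder 3
1 ÷ 9 = 0 remainder 1
Reading remainders bottom-up:
= 13304


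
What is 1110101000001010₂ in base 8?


Group into 3-bit groups: 001110101000001010
  001 = 1
  110 = 6
  101 = 5
  000 = 0
  001 = 1
  010 = 2
= 0o165012


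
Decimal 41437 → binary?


Divide by 2 repeatedly:
41437 ÷ 2 = 20718 remainder 1
20718 ÷ 2 = 10359 remainder 0
10359 ÷ 2 = 5179 remainder 1
5179 ÷ 2 = 2589 remainder 1
2589 ÷ 2 = 1294 remainder 1
1294 ÷ 2 = 647 remainder 0
647 ÷ 2 = 323 remainder 1
323 ÷ 2 = 161 remainder 1
161 ÷ 2 = 80 remainder 1
80 ÷ 2 = 40 remainder 0
40 ÷ 2 = 20 remainder 0
20 ÷ 2 = 10 remainder 0
10 ÷ 2 = 5 remainder 0
5 ÷ 2 = 2 remainder 1
2 ÷ 2 = 1 remainder 0
1 ÷ 2 = 0 remainder 1
Reading remainders bottom-up:
= 1010000111011101


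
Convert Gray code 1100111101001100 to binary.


Gray code: 1100111101001100
MSB stays the same: 1
Each subsequent bit = prev_binary XOR current_gray:
  B[1] = 1 XOR 1 = 0
  B[2] = 0 XOR 0 = 0
  B[3] = 0 XOR 0 = 0
  B[4] = 0 XOR 1 = 1
  B[5] = 1 XOR 1 = 0
  B[6] = 0 XOR 1 = 1
  B[7] = 1 XOR 1 = 0
  B[8] = 0 XOR 0 = 0
  B[9] = 0 XOR 1 = 1
  B[10] = 1 XOR 0 = 1
  B[11] = 1 XOR 0 = 1
  B[12] = 1 XOR 1 = 0
  B[13] = 0 XOR 1 = 1
  B[14] = 1 XOR 0 = 1
  B[15] = 1 XOR 0 = 1
= 1000101001110111 (35447 decimal)


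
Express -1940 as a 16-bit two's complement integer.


Original: 0000011110010100
Step 1 - Invert all bits: 1111100001101011
Step 2 - Add 1: 1111100001101011 + 1
= 1111100001101100 (represents -1940)


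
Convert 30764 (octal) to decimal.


Positional values:
Position 0: 4 × 8^0 = 4
Position 1: 6 × 8^1 = 48
Position 2: 7 × 8^2 = 448
Position 3: 0 × 8^3 = 0
Position 4: 3 × 8^4 = 12288
Sum = 4 + 48 + 448 + 0 + 12288
= 12788


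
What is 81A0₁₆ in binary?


Each hex digit → 4 binary bits:
  8 = 1000
  1 = 0001
  A = 1010
  0 = 0000
Concatenate: 1000 0001 1010 0000
= 1000000110100000


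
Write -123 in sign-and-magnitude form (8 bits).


Sign bit: 1 (negative)
Magnitude: 123 = 1111011
= 11111011


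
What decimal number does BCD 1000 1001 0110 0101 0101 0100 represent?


Each 4-bit group → digit:
  1000 → 8
  1001 → 9
  0110 → 6
  0101 → 5
  0101 → 5
  0100 → 4
= 896554


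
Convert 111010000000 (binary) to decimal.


Positional values:
Bit 7: 1 × 2^7 = 128
Bit 9: 1 × 2^9 = 512
Bit 10: 1 × 2^10 = 1024
Bit 11: 1 × 2^11 = 2048
Sum = 128 + 512 + 1024 + 2048
= 3712


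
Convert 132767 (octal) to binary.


Each octal digit → 3 binary bits:
  1 = 001
  3 = 011
  2 = 010
  7 = 111
  6 = 110
  7 = 111
Concatenate: 001 011 010 111 110 111
= 001011010111110111


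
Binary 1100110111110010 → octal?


Group into 3-bit groups: 001100110111110010
  001 = 1
  100 = 4
  110 = 6
  111 = 7
  110 = 6
  010 = 2
= 0o146762


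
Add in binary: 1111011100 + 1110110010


Align and add column by column (LSB to MSB, carry propagating):
  01111011100
+ 01110110010
  -----------
  col 0: 0 + 0 + 0 (carry in) = 0 → bit 0, carry out 0
  col 1: 0 + 1 + 0 (carry in) = 1 → bit 1, carry out 0
  col 2: 1 + 0 + 0 (carry in) = 1 → bit 1, carry out 0
  col 3: 1 + 0 + 0 (carry in) = 1 → bit 1, carry out 0
  col 4: 1 + 1 + 0 (carry in) = 2 → bit 0, carry out 1
  col 5: 0 + 1 + 1 (carry in) = 2 → bit 0, carry out 1
  col 6: 1 + 0 + 1 (carry in) = 2 → bit 0, carry out 1
  col 7: 1 + 1 + 1 (carry in) = 3 → bit 1, carry out 1
  col 8: 1 + 1 + 1 (carry in) = 3 → bit 1, carry out 1
  col 9: 1 + 1 + 1 (carry in) = 3 → bit 1, carry out 1
  col 10: 0 + 0 + 1 (carry in) = 1 → bit 1, carry out 0
Reading bits MSB→LSB: 11110001110
Strip leading zeros: 11110001110
= 11110001110


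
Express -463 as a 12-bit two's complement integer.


Original: 000111001111
Step 1 - Invert all bits: 111000110000
Step 2 - Add 1: 111000110000 + 1
= 111000110001 (represents -463)


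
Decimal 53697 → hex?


Divide by 16 repeatedly:
53697 ÷ 16 = 3356 remainder 1 (1)
3356 ÷ 16 = 209 remainder 12 (C)
209 ÷ 16 = 13 remainder 1 (1)
13 ÷ 16 = 0 remainder 13 (D)
Reading remainders bottom-up:
= 0xD1C1


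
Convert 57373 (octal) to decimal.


Positional values:
Position 0: 3 × 8^0 = 3
Position 1: 7 × 8^1 = 56
Position 2: 3 × 8^2 = 192
Position 3: 7 × 8^3 = 3584
Position 4: 5 × 8^4 = 20480
Sum = 3 + 56 + 192 + 3584 + 20480
= 24315


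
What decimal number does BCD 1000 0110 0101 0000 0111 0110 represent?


Each 4-bit group → digit:
  1000 → 8
  0110 → 6
  0101 → 5
  0000 → 0
  0111 → 7
  0110 → 6
= 865076


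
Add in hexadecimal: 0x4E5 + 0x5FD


Align and add column by column (LSB to MSB, each column mod 16 with carry):
  04E5
+ 05FD
  ----
  col 0: 5(5) + D(13) + 0 (carry in) = 18 → 2(2), carry out 1
  col 1: E(14) + F(15) + 1 (carry in) = 30 → E(14), carry out 1
  col 2: 4(4) + 5(5) + 1 (carry in) = 10 → A(10), carry out 0
  col 3: 0(0) + 0(0) + 0 (carry in) = 0 → 0(0), carry out 0
Reading digits MSB→LSB: 0AE2
Strip leading zeros: AE2
= 0xAE2


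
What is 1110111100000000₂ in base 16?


Group into 4-bit nibbles: 1110111100000000
  1110 = E
  1111 = F
  0000 = 0
  0000 = 0
= 0xEF00


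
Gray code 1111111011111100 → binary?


Gray code: 1111111011111100
MSB stays the same: 1
Each subsequent bit = prev_binary XOR current_gray:
  B[1] = 1 XOR 1 = 0
  B[2] = 0 XOR 1 = 1
  B[3] = 1 XOR 1 = 0
  B[4] = 0 XOR 1 = 1
  B[5] = 1 XOR 1 = 0
  B[6] = 0 XOR 1 = 1
  B[7] = 1 XOR 0 = 1
  B[8] = 1 XOR 1 = 0
  B[9] = 0 XOR 1 = 1
  B[10] = 1 XOR 1 = 0
  B[11] = 0 XOR 1 = 1
  B[12] = 1 XOR 1 = 0
  B[13] = 0 XOR 1 = 1
  B[14] = 1 XOR 0 = 1
  B[15] = 1 XOR 0 = 1
= 1010101101010111 (43863 decimal)


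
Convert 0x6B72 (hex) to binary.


Each hex digit → 4 binary bits:
  6 = 0110
  B = 1011
  7 = 0111
  2 = 0010
Concatenate: 0110 1011 0111 0010
= 0110101101110010


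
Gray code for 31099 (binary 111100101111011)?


Binary: 111100101111011
Gray code: G = B XOR (B >> 1)
B >> 1 = 011110010111101
111100101111011 XOR 011110010111101:
  1 XOR 0 = 1
  1 XOR 1 = 0
  1 XOR 1 = 0
  1 XOR 1 = 0
  0 XOR 1 = 1
  0 XOR 0 = 0
  1 XOR 0 = 1
  0 XOR 1 = 1
  1 XOR 0 = 1
  1 XOR 1 = 0
  1 XOR 1 = 0
  1 XOR 1 = 0
  0 XOR 1 = 1
  1 XOR 0 = 1
  1 XOR 1 = 0
= 100010111000110


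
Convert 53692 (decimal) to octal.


Divide by 8 repeatedly:
53692 ÷ 8 = 6711 remainder 4
6711 ÷ 8 = 838 remainder 7
838 ÷ 8 = 104 remainder 6
104 ÷ 8 = 13 remainder 0
13 ÷ 8 = 1 remainder 5
1 ÷ 8 = 0 remainder 1
Reading remainders bottom-up:
= 0o150674
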